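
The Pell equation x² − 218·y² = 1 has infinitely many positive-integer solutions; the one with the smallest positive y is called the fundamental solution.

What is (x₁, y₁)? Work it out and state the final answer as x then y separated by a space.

[14; 1,3,3,1,28] for √218; ℓ=5 ⇒ convergent index 9
i=0: a=14 ⇒ p=14, q=1
i=1: a=1 ⇒ p=15, q=1
…
i=3: a=3 ⇒ p=192, q=13
i=4: a=1 ⇒ p=251, q=17
…
i=7: a=3 ⇒ p=29633, q=2007
i=8: a=3 ⇒ p=96370, q=6527
i=9: a=1 ⇒ p=126003, q=8534
fundamental: x₁=126003, y₁=8534  (since 15876756009 − 218·72829156 = 1)

126003 8534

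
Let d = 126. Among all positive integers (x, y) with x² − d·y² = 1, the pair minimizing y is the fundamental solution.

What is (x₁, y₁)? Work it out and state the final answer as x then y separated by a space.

449 40

[11; 4,2,4,22] for √126; ℓ=4 ⇒ convergent index 3
k=0  a_k=11  p_k/q_k = 11/1
…
k=2  a_k=2  p_k/q_k = 101/9
k=3  a_k=4  p_k/q_k = 449/40
fundamental: x₁=449, y₁=40  (since 201601 − 126·1600 = 1)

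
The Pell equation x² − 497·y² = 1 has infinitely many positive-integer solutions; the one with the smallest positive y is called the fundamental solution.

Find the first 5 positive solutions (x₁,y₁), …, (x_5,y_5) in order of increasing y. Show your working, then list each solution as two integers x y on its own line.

d=497: √d = [22; 3,2,2,5,6,5,2,2,3,44] (ℓ=10, even), read p_9/q_9
i=0: a=22 ⇒ p=22, q=1
i=1: a=3 ⇒ p=67, q=3
…
i=3: a=2 ⇒ p=379, q=17
i=4: a=5 ⇒ p=2051, q=92
…
i=7: a=2 ⇒ p=143637, q=6443
i=8: a=2 ⇒ p=352750, q=15823
i=9: a=3 ⇒ p=1201887, q=53912
(x₁, y₁) = (1201887, 53912);  1201887² − 497·53912² = 1 ✓
n=2: (1201887,53912)∘(1201887,53912) = (1201887·1201887+497·53912·53912, 1201887·53912+53912·1201887) = (2889064721537,129592263888)
n=3: (2889064721537,129592263888)∘(1201887,53912) = (1201887·2889064721537+497·53912·129592263888, 1201887·129592263888+53912·2889064721537) = (6944658661946678751,311510514535059400)
n=4: (6944658661946678751,311510514535059400)∘(1201887,53912) = (1201887·6944658661946678751+497·53912·311510514535059400, 1201887·311510514535059400+53912·6944658661946678751) = (16693389930459326703284737,748800875565868281911712)
n=5: (16693389930459326703284737,748800875565868281911712)∘(1201887,53912) = (1201887·16693389930459326703284737+497·53912·748800875565868281911712, 1201887·748800875565868281911712+53912·16693389930459326703284737) = (40127136686692992928199618718687,1799948075862157952969508541688)

1201887 53912
2889064721537 129592263888
6944658661946678751 311510514535059400
16693389930459326703284737 748800875565868281911712
40127136686692992928199618718687 1799948075862157952969508541688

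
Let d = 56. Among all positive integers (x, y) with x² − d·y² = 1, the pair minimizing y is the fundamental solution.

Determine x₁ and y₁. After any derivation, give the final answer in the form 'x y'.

15 2

[7; 2,14] for √56; ℓ=2 ⇒ convergent index 1
step 0: (7, 1)  from 7·(1,0) + (0,1)
step 1: (15, 2)  from 2·(7,1) + (1,0)
fundamental: x₁=15, y₁=2  (since 225 − 56·4 = 1)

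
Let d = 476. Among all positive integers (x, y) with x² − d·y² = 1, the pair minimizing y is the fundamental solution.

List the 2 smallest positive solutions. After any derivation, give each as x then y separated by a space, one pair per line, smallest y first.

√476 = [21; 1,4,2,10,2,4,1,42, …], period ℓ=8 (even) → k=7
i=0: a=21 ⇒ p=21, q=1
…
i=3: a=2 ⇒ p=240, q=11
…
i=5: a=2 ⇒ p=5258, q=241
i=6: a=4 ⇒ p=23541, q=1079
i=7: a=1 ⇒ p=28799, q=1320
(x₁, y₁) = (28799, 1320);  28799² − 476·1320² = 1 ✓
(28799+1320√476)^2 = 1658764801 + 76029360√476

28799 1320
1658764801 76029360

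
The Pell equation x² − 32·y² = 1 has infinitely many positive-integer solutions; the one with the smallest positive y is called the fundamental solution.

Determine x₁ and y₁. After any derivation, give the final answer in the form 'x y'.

17 3

√32 → a₀=5, period (1,1,1,10); ℓ=4 even so k=3
step 0: (5, 1)  from 5·(1,0) + (0,1)
…
step 2: (11, 2)  from 1·(6,1) + (5,1)
step 3: (17, 3)  from 1·(11,2) + (6,1)
fundamental: x₁=17, y₁=3  (since 289 − 32·9 = 1)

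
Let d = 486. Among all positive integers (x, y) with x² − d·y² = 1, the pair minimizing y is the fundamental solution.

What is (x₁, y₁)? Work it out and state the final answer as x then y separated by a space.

d=486: √d = [22; 22,44] (ℓ=2, even), read p_1/q_1
i=0: a=22 ⇒ p=22, q=1
i=1: a=22 ⇒ p=485, q=22
→ (485, 22).  Check: 485²=235225, 486·22²=235224, difference 1.

485 22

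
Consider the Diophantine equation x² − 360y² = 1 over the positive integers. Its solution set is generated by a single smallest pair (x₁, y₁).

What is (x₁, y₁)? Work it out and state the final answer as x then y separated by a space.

19 1

d=360: √d = [18; 1,36] (ℓ=2, even), read p_1/q_1
i=0: a=18 ⇒ p=18, q=1
i=1: a=1 ⇒ p=19, q=1
fundamental: x₁=19, y₁=1  (since 361 − 360·1 = 1)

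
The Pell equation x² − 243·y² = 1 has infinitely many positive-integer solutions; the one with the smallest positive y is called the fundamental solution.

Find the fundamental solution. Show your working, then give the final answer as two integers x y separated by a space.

70226 4505

[15; 1,1,2,3,15,3,2,1,1,30] for √243; ℓ=10 ⇒ convergent index 9
k=0  a_k=15  p_k/q_k = 15/1
…
k=2  a_k=1  p_k/q_k = 31/2
k=3  a_k=2  p_k/q_k = 78/5
k=4  a_k=3  p_k/q_k = 265/17
…
k=8  a_k=1  p_k/q_k = 41325/2651
k=9  a_k=1  p_k/q_k = 70226/4505
→ (70226, 4505).  Check: 70226²=4931691076, 243·4505²=4931691075, difference 1.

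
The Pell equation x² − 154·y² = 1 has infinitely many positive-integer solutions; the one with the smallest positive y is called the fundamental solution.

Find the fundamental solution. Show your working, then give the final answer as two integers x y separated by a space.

√154 = [12; 2,2,3,1,2,1,3,2,2,24, …], period ℓ=10 (even) → k=9
step 0: (12, 1)  from 12·(1,0) + (0,1)
…
step 7: (3847, 310)  from 3·(1030,83) + (757,61)
step 8: (8724, 703)  from 2·(3847,310) + (1030,83)
step 9: (21295, 1716)  from 2·(8724,703) + (3847,310)
(x₁, y₁) = (21295, 1716);  21295² − 154·1716² = 1 ✓

21295 1716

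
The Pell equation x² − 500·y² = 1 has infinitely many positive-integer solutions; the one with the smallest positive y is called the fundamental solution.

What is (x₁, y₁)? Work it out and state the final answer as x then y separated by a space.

930249 41602

d=500: √d = [22; 2,1,3,2,1,…,1,2,44] (ℓ=14, even), read p_13/q_13
k=0  a_k=22  p_k/q_k = 22/1
…
k=5  a_k=1  p_k/q_k = 805/36
…
k=10  a_k=2  p_k/q_k = 76317/3413
…
k=12  a_k=1  p_k/q_k = 335522/15005
k=13  a_k=2  p_k/q_k = 930249/41602
→ (930249, 41602).  Check: 930249²=865363202001, 500·41602²=865363202000, difference 1.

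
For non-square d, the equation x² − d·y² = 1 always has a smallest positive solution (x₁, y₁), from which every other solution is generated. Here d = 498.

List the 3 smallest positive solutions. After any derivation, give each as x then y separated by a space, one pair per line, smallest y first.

[22; 3,6,22,6,3,44] for √498; ℓ=6 ⇒ convergent index 5
step 0: (22, 1)  from 22·(1,0) + (0,1)
step 1: (67, 3)  from 3·(22,1) + (1,0)
step 2: (424, 19)  from 6·(67,3) + (22,1)
step 3: (9395, 421)  from 22·(424,19) + (67,3)
step 4: (56794, 2545)  from 6·(9395,421) + (424,19)
step 5: (179777, 8056)  from 3·(56794,2545) + (9395,421)
(x₁, y₁) = (179777, 8056);  179777² − 498·8056² = 1 ✓
n=2: (179777,8056)∘(179777,8056) = (179777·179777+498·8056·8056, 179777·8056+8056·179777) = (64639539457,2896567024)
n=3: (64639539457,2896567024)∘(179777,8056) = (179777·64639539457+498·8056·2896567024, 179777·2896567024+8056·64639539457) = (23241404969742401,1041472259739240)

179777 8056
64639539457 2896567024
23241404969742401 1041472259739240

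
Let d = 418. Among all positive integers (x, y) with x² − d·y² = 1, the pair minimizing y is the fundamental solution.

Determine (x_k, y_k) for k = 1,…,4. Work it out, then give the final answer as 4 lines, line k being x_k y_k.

33857 1656
2292592897 112134384
155240635393601 7593067676520
10511964382749705217 514156984535740896

[20; 2,4,20,4,2,40] for √418; ℓ=6 ⇒ convergent index 5
k=0  a_k=20  p_k/q_k = 20/1
…
k=3  a_k=20  p_k/q_k = 3721/182
k=4  a_k=4  p_k/q_k = 15068/737
k=5  a_k=2  p_k/q_k = 33857/1656
(x₁, y₁) = (33857, 1656);  33857² − 418·1656² = 1 ✓
k=2:  x_2 = 33857·33857+418·1656·1656 = 2292592897,  y_2 = 33857·1656+1656·33857 = 112134384
k=3:  x_3 = 33857·2292592897+418·1656·112134384 = 155240635393601,  y_3 = 33857·112134384+1656·2292592897 = 7593067676520
k=4:  x_4 = 33857·155240635393601+418·1656·7593067676520 = 10511964382749705217,  y_4 = 33857·7593067676520+1656·155240635393601 = 514156984535740896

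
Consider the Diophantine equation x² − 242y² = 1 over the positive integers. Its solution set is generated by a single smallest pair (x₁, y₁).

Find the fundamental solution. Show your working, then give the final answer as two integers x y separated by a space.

[15; 1,1,3,1,14,1,3,1,1,30] for √242; ℓ=10 ⇒ convergent index 9
k=0  a_k=15  p_k/q_k = 15/1
k=1  a_k=1  p_k/q_k = 16/1
k=2  a_k=1  p_k/q_k = 31/2
k=3  a_k=3  p_k/q_k = 109/7
…
k=6  a_k=1  p_k/q_k = 2209/142
k=7  a_k=3  p_k/q_k = 8696/559
k=8  a_k=1  p_k/q_k = 10905/701
k=9  a_k=1  p_k/q_k = 19601/1260
(x₁, y₁) = (19601, 1260);  19601² − 242·1260² = 1 ✓

19601 1260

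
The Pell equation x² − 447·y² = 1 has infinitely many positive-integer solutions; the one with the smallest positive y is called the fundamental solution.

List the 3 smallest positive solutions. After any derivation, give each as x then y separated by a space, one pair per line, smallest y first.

148 7
43807 2072
12966724 613305

√447 = [21; 7,42, …], period ℓ=2 (even) → k=1
i=0: a=21 ⇒ p=21, q=1
i=1: a=7 ⇒ p=148, q=7
fundamental: x₁=148, y₁=7  (since 21904 − 447·49 = 1)
(148+7√447)^2 = 43807 + 2072√447
(148+7√447)^3 = 12966724 + 613305√447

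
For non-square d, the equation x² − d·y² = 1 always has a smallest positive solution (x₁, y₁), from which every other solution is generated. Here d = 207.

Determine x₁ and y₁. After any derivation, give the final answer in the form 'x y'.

√207 → a₀=14, period (2,1,1,2,1,1,2,28); ℓ=8 even so k=7
step 0: (14, 1)  from 14·(1,0) + (0,1)
…
step 2: (43, 3)  from 1·(29,2) + (14,1)
…
step 4: (187, 13)  from 2·(72,5) + (43,3)
step 5: (259, 18)  from 1·(187,13) + (72,5)
step 6: (446, 31)  from 1·(259,18) + (187,13)
step 7: (1151, 80)  from 2·(446,31) + (259,18)
(x₁, y₁) = (1151, 80);  1151² − 207·80² = 1 ✓

1151 80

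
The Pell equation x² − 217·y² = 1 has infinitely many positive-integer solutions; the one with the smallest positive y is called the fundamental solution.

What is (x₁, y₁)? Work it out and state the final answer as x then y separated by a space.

[14; 1,2,1,2,1,…,2,1,28] for √217; ℓ=16 ⇒ convergent index 15
a_0=14:  p_0=14·1+0=14,  q_0=14·0+1=1
a_1=1:  p_1=1·14+1=15,  q_1=1·1+0=1
a_2=2:  p_2=2·15+14=44,  q_2=2·1+1=3
a_3=1:  p_3=1·44+15=59,  q_3=1·3+1=4
a_4=2:  p_4=2·59+44=162,  q_4=2·4+3=11
a_5=1:  p_5=1·162+59=221,  q_5=1·11+4=15
a_6=1:  p_6=1·221+162=383,  q_6=1·15+11=26
a_7=9:  p_7=9·383+221=3668,  q_7=9·26+15=249
a_8=4:  p_8=4·3668+383=15055,  q_8=4·249+26=1022
…
a_10=1:  p_10=1·139163+15055=154218,  q_10=1·9447+1022=10469
a_11=1:  p_11=1·154218+139163=293381,  q_11=1·10469+9447=19916
…
a_14=2:  p_14=2·1034361+740980=2809702,  q_14=2·70217+50301=190735
a_15=1:  p_15=1·2809702+1034361=3844063,  q_15=1·190735+70217=260952
(x₁, y₁) = (3844063, 260952);  3844063² − 217·260952² = 1 ✓

3844063 260952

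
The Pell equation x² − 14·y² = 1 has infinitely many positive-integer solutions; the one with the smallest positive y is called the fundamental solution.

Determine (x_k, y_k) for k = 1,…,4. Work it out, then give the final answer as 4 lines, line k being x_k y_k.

15 4
449 120
13455 3596
403201 107760

[3; 1,2,1,6] for √14; ℓ=4 ⇒ convergent index 3
k=0  a_k=3  p_k/q_k = 3/1
…
k=2  a_k=2  p_k/q_k = 11/3
k=3  a_k=1  p_k/q_k = 15/4
→ (15, 4).  Check: 15²=225, 14·4²=224, difference 1.
n=2: (15,4)∘(15,4) = (15·15+14·4·4, 15·4+4·15) = (449,120)
n=3: (449,120)∘(15,4) = (15·449+14·4·120, 15·120+4·449) = (13455,3596)
n=4: (13455,3596)∘(15,4) = (15·13455+14·4·3596, 15·3596+4·13455) = (403201,107760)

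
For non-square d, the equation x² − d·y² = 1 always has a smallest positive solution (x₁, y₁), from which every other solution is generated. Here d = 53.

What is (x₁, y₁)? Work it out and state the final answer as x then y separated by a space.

√53 = [7; 3,1,1,3,14, …], period ℓ=5 (odd) → k=9
step 0: (7, 1)  from 7·(1,0) + (0,1)
step 1: (22, 3)  from 3·(7,1) + (1,0)
…
step 4: (182, 25)  from 3·(51,7) + (29,4)
…
step 8: (18557, 2549)  from 1·(10578,1453) + (7979,1096)
step 9: (66249, 9100)  from 3·(18557,2549) + (10578,1453)
fundamental: x₁=66249, y₁=9100  (since 4388930001 − 53·82810000 = 1)

66249 9100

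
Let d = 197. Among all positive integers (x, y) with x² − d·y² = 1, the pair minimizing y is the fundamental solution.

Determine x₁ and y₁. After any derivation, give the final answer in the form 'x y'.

393 28

d=197: √d = [14; 28] (ℓ=1, odd), read p_1/q_1
k=0  a_k=14  p_k/q_k = 14/1
k=1  a_k=28  p_k/q_k = 393/28
→ (393, 28).  Check: 393²=154449, 197·28²=154448, difference 1.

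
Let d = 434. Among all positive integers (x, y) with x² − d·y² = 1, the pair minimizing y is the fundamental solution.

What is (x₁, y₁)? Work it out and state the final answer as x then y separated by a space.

d=434: √d = [20; 1,4,1,40] (ℓ=4, even), read p_3/q_3
i=0: a=20 ⇒ p=20, q=1
i=1: a=1 ⇒ p=21, q=1
i=2: a=4 ⇒ p=104, q=5
i=3: a=1 ⇒ p=125, q=6
(x₁, y₁) = (125, 6);  125² − 434·6² = 1 ✓

125 6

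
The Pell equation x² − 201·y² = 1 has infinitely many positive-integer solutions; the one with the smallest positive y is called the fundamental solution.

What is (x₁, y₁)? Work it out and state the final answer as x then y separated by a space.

√201 = [14; 5,1,1,1,2,…,1,5,28, …], period ℓ=14 (even) → k=13
i=0: a=14 ⇒ p=14, q=1
i=1: a=5 ⇒ p=71, q=5
…
i=6: a=1 ⇒ p=879, q=62
…
i=8: a=1 ⇒ p=8549, q=603
…
i=11: a=1 ⇒ p=58085, q=4097
i=12: a=1 ⇒ p=91402, q=6447
i=13: a=5 ⇒ p=515095, q=36332
fundamental: x₁=515095, y₁=36332  (since 265322859025 − 201·1320014224 = 1)

515095 36332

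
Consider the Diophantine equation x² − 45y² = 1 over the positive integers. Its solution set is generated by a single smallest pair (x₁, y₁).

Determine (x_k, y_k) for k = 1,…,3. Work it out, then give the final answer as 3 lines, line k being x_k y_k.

[6; 1,2,2,2,1,12] for √45; ℓ=6 ⇒ convergent index 5
i=0: a=6 ⇒ p=6, q=1
i=1: a=1 ⇒ p=7, q=1
i=2: a=2 ⇒ p=20, q=3
i=3: a=2 ⇒ p=47, q=7
i=4: a=2 ⇒ p=114, q=17
i=5: a=1 ⇒ p=161, q=24
fundamental: x₁=161, y₁=24  (since 25921 − 45·576 = 1)
k=2:  x_2 = 161·161+45·24·24 = 51841,  y_2 = 161·24+24·161 = 7728
k=3:  x_3 = 161·51841+45·24·7728 = 16692641,  y_3 = 161·7728+24·51841 = 2488392

161 24
51841 7728
16692641 2488392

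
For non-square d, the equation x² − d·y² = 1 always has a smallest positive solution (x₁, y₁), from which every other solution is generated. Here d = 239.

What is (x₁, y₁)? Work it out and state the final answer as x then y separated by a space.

6195120 400729

d=239: √d = [15; 2,5,1,2,4,15,4,2,1,5,2,30] (ℓ=12, even), read p_11/q_11
step 0: (15, 1)  from 15·(1,0) + (0,1)
…
step 10: (2847431, 184185)  from 5·(500258,32359) + (346141,22390)
step 11: (6195120, 400729)  from 2·(2847431,184185) + (500258,32359)
fundamental: x₁=6195120, y₁=400729  (since 38379511814400 − 239·160583731441 = 1)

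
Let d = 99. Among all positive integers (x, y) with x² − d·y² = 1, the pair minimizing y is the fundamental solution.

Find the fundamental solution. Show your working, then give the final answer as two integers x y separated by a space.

10 1

√99 = [9; 1,18, …], period ℓ=2 (even) → k=1
k=0  a_k=9  p_k/q_k = 9/1
k=1  a_k=1  p_k/q_k = 10/1
(x₁, y₁) = (10, 1);  10² − 99·1² = 1 ✓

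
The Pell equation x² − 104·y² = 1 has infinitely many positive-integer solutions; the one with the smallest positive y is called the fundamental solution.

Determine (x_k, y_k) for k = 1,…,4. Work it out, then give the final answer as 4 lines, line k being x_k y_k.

51 5
5201 510
530451 52015
54100801 5305020

d=104: √d = [10; 5,20] (ℓ=2, even), read p_1/q_1
a_0=10:  p_0=10·1+0=10,  q_0=10·0+1=1
a_1=5:  p_1=5·10+1=51,  q_1=5·1+0=5
→ (51, 5).  Check: 51²=2601, 104·5²=2600, difference 1.
(51+5√104)^2 = 5201 + 510√104
(51+5√104)^3 = 530451 + 52015√104
(51+5√104)^4 = 54100801 + 5305020√104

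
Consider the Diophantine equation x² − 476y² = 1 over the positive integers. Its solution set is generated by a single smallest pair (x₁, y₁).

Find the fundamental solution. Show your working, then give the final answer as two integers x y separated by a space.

28799 1320

d=476: √d = [21; 1,4,2,10,2,4,1,42] (ℓ=8, even), read p_7/q_7
step 0: (21, 1)  from 21·(1,0) + (0,1)
…
step 2: (109, 5)  from 4·(22,1) + (21,1)
step 3: (240, 11)  from 2·(109,5) + (22,1)
step 4: (2509, 115)  from 10·(240,11) + (109,5)
step 5: (5258, 241)  from 2·(2509,115) + (240,11)
step 6: (23541, 1079)  from 4·(5258,241) + (2509,115)
step 7: (28799, 1320)  from 1·(23541,1079) + (5258,241)
(x₁, y₁) = (28799, 1320);  28799² − 476·1320² = 1 ✓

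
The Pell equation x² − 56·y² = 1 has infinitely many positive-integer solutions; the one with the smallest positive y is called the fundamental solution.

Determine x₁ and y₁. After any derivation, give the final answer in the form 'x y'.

15 2

[7; 2,14] for √56; ℓ=2 ⇒ convergent index 1
step 0: (7, 1)  from 7·(1,0) + (0,1)
step 1: (15, 2)  from 2·(7,1) + (1,0)
fundamental: x₁=15, y₁=2  (since 225 − 56·4 = 1)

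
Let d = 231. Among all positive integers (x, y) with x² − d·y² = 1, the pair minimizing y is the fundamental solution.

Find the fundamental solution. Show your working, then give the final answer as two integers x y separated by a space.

[15; 5,30] for √231; ℓ=2 ⇒ convergent index 1
a_0=15:  p_0=15·1+0=15,  q_0=15·0+1=1
a_1=5:  p_1=5·15+1=76,  q_1=5·1+0=5
→ (76, 5).  Check: 76²=5776, 231·5²=5775, difference 1.

76 5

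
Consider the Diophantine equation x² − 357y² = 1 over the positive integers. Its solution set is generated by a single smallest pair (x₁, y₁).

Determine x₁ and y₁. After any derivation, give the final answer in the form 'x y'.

d=357: √d = [18; 1,8,2,8,1,36] (ℓ=6, even), read p_5/q_5
i=0: a=18 ⇒ p=18, q=1
…
i=2: a=8 ⇒ p=170, q=9
i=3: a=2 ⇒ p=359, q=19
i=4: a=8 ⇒ p=3042, q=161
i=5: a=1 ⇒ p=3401, q=180
(x₁, y₁) = (3401, 180);  3401² − 357·180² = 1 ✓

3401 180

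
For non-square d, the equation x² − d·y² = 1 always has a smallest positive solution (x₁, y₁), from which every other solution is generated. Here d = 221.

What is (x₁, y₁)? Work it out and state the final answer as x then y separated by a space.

1665 112

√221 → a₀=14, period (1,6,2,6,1,28); ℓ=6 even so k=5
a_0=14:  p_0=14·1+0=14,  q_0=14·0+1=1
a_1=1:  p_1=1·14+1=15,  q_1=1·1+0=1
a_2=6:  p_2=6·15+14=104,  q_2=6·1+1=7
a_3=2:  p_3=2·104+15=223,  q_3=2·7+1=15
a_4=6:  p_4=6·223+104=1442,  q_4=6·15+7=97
a_5=1:  p_5=1·1442+223=1665,  q_5=1·97+15=112
fundamental: x₁=1665, y₁=112  (since 2772225 − 221·12544 = 1)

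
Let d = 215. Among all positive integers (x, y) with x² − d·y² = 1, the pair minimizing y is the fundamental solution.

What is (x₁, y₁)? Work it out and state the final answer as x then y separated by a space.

44 3

√215 → a₀=14, period (1,1,1,28); ℓ=4 even so k=3
a_0=14:  p_0=14·1+0=14,  q_0=14·0+1=1
a_1=1:  p_1=1·14+1=15,  q_1=1·1+0=1
a_2=1:  p_2=1·15+14=29,  q_2=1·1+1=2
a_3=1:  p_3=1·29+15=44,  q_3=1·2+1=3
fundamental: x₁=44, y₁=3  (since 1936 − 215·9 = 1)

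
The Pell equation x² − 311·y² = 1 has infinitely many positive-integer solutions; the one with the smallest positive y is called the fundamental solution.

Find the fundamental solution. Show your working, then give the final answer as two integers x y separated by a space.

d=311: √d = [17; 1,1,1,2,1,…,1,1,34] (ℓ=16, even), read p_15/q_15
a_0=17:  p_0=17·1+0=17,  q_0=17·0+1=1
a_1=1:  p_1=1·17+1=18,  q_1=1·1+0=1
a_2=1:  p_2=1·18+17=35,  q_2=1·1+1=2
…
a_7=3:  p_7=3·1305+194=4109,  q_7=3·74+11=233
…
a_10=6:  p_10=6·217583+71158=1376656,  q_10=6·12338+4035=78063
a_11=1:  p_11=1·1376656+217583=1594239,  q_11=1·78063+12338=90401
a_12=2:  p_12=2·1594239+1376656=4565134,  q_12=2·90401+78063=258865
a_13=1:  p_13=1·4565134+1594239=6159373,  q_13=1·258865+90401=349266
a_14=1:  p_14=1·6159373+4565134=10724507,  q_14=1·349266+258865=608131
a_15=1:  p_15=1·10724507+6159373=16883880,  q_15=1·608131+349266=957397
(x₁, y₁) = (16883880, 957397);  16883880² − 311·957397² = 1 ✓

16883880 957397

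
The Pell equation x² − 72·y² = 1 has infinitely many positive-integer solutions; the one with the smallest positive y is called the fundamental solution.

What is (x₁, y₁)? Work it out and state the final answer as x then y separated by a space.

[8; 2,16] for √72; ℓ=2 ⇒ convergent index 1
step 0: (8, 1)  from 8·(1,0) + (0,1)
step 1: (17, 2)  from 2·(8,1) + (1,0)
fundamental: x₁=17, y₁=2  (since 289 − 72·4 = 1)

17 2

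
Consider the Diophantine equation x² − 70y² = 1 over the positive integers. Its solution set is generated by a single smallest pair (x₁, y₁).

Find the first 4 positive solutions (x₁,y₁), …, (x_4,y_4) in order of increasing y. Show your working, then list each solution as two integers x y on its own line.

√70 = [8; 2,1,2,1,2,16, …], period ℓ=6 (even) → k=5
k=0  a_k=8  p_k/q_k = 8/1
k=1  a_k=2  p_k/q_k = 17/2
k=2  a_k=1  p_k/q_k = 25/3
k=3  a_k=2  p_k/q_k = 67/8
k=4  a_k=1  p_k/q_k = 92/11
k=5  a_k=2  p_k/q_k = 251/30
(x₁, y₁) = (251, 30);  251² − 70·30² = 1 ✓
k=2:  x_2 = 251·251+70·30·30 = 126001,  y_2 = 251·30+30·251 = 15060
k=3:  x_3 = 251·126001+70·30·15060 = 63252251,  y_3 = 251·15060+30·126001 = 7560090
k=4:  x_4 = 251·63252251+70·30·7560090 = 31752504001,  y_4 = 251·7560090+30·63252251 = 3795150120

251 30
126001 15060
63252251 7560090
31752504001 3795150120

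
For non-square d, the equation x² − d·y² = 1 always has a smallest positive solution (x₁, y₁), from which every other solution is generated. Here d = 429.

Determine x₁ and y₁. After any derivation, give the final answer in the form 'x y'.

1524095 73584

d=429: √d = [20; 1,2,2,9,1,12,1,9,2,2,1,40] (ℓ=12, even), read p_11/q_11
step 0: (20, 1)  from 20·(1,0) + (0,1)
step 1: (21, 1)  from 1·(20,1) + (1,0)
step 2: (62, 3)  from 2·(21,1) + (20,1)
step 3: (145, 7)  from 2·(62,3) + (21,1)
step 4: (1367, 66)  from 9·(145,7) + (62,3)
step 5: (1512, 73)  from 1·(1367,66) + (145,7)
step 6: (19511, 942)  from 12·(1512,73) + (1367,66)
step 7: (21023, 1015)  from 1·(19511,942) + (1512,73)
step 8: (208718, 10077)  from 9·(21023,1015) + (19511,942)
…
step 10: (1085636, 52415)  from 2·(438459,21169) + (208718,10077)
step 11: (1524095, 73584)  from 1·(1085636,52415) + (438459,21169)
(x₁, y₁) = (1524095, 73584);  1524095² − 429·73584² = 1 ✓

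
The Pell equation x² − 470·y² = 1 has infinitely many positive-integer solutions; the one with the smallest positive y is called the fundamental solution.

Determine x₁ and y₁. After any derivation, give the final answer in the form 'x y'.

[21; 1,2,8,2,1,42] for √470; ℓ=6 ⇒ convergent index 5
a_0=21:  p_0=21·1+0=21,  q_0=21·0+1=1
…
a_2=2:  p_2=2·22+21=65,  q_2=2·1+1=3
a_3=8:  p_3=8·65+22=542,  q_3=8·3+1=25
a_4=2:  p_4=2·542+65=1149,  q_4=2·25+3=53
a_5=1:  p_5=1·1149+542=1691,  q_5=1·53+25=78
(x₁, y₁) = (1691, 78);  1691² − 470·78² = 1 ✓

1691 78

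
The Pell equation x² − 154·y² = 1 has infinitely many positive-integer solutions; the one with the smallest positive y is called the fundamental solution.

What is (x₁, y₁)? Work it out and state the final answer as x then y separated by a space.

21295 1716

[12; 2,2,3,1,2,1,3,2,2,24] for √154; ℓ=10 ⇒ convergent index 9
k=0  a_k=12  p_k/q_k = 12/1
k=1  a_k=2  p_k/q_k = 25/2
k=2  a_k=2  p_k/q_k = 62/5
k=3  a_k=3  p_k/q_k = 211/17
k=4  a_k=1  p_k/q_k = 273/22
k=5  a_k=2  p_k/q_k = 757/61
…
k=8  a_k=2  p_k/q_k = 8724/703
k=9  a_k=2  p_k/q_k = 21295/1716
fundamental: x₁=21295, y₁=1716  (since 453477025 − 154·2944656 = 1)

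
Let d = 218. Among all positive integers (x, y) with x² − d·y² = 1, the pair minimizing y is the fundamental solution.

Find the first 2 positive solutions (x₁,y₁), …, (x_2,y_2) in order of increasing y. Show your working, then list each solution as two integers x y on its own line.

√218 = [14; 1,3,3,1,28, …], period ℓ=5 (odd) → k=9
i=0: a=14 ⇒ p=14, q=1
i=1: a=1 ⇒ p=15, q=1
…
i=3: a=3 ⇒ p=192, q=13
…
i=6: a=1 ⇒ p=7471, q=506
i=7: a=3 ⇒ p=29633, q=2007
i=8: a=3 ⇒ p=96370, q=6527
i=9: a=1 ⇒ p=126003, q=8534
→ (126003, 8534).  Check: 126003²=15876756009, 218·8534²=15876756008, difference 1.
(x_2, y_2) = (126003·126003 + 218·8534·8534, 126003·8534 + 8534·126003) = (31753512017, 2150619204)

126003 8534
31753512017 2150619204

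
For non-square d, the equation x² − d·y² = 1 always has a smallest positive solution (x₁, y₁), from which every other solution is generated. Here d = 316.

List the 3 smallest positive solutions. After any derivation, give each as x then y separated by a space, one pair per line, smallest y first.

12799 720
327628801 18430560
8386642035199 471785474160

d=316: √d = [17; 1,3,2,8,2,3,1,34] (ℓ=8, even), read p_7/q_7
a_0=17:  p_0=17·1+0=17,  q_0=17·0+1=1
a_1=1:  p_1=1·17+1=18,  q_1=1·1+0=1
…
a_4=8:  p_4=8·160+71=1351,  q_4=8·9+4=76
…
a_6=3:  p_6=3·2862+1351=9937,  q_6=3·161+76=559
a_7=1:  p_7=1·9937+2862=12799,  q_7=1·559+161=720
(x₁, y₁) = (12799, 720);  12799² − 316·720² = 1 ✓
(x_2, y_2) = (12799·12799 + 316·720·720, 12799·720 + 720·12799) = (327628801, 18430560)
(x_3, y_3) = (12799·327628801 + 316·720·18430560, 12799·18430560 + 720·327628801) = (8386642035199, 471785474160)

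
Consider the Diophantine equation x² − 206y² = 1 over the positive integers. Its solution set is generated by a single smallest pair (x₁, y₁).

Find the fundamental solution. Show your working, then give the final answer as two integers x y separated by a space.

59535 4148

d=206: √d = [14; 2,1,5,14,5,1,2,28] (ℓ=8, even), read p_7/q_7
a_0=14:  p_0=14·1+0=14,  q_0=14·0+1=1
…
a_4=14:  p_4=14·244+43=3459,  q_4=14·17+3=241
…
a_6=1:  p_6=1·17539+3459=20998,  q_6=1·1222+241=1463
a_7=2:  p_7=2·20998+17539=59535,  q_7=2·1463+1222=4148
→ (59535, 4148).  Check: 59535²=3544416225, 206·4148²=3544416224, difference 1.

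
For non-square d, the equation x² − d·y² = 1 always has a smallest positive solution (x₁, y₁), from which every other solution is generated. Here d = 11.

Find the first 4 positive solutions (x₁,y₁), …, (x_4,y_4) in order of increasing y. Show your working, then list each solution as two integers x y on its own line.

d=11: √d = [3; 3,6] (ℓ=2, even), read p_1/q_1
k=0  a_k=3  p_k/q_k = 3/1
k=1  a_k=3  p_k/q_k = 10/3
(x₁, y₁) = (10, 3);  10² − 11·3² = 1 ✓
n=2: (10,3)∘(10,3) = (10·10+11·3·3, 10·3+3·10) = (199,60)
n=3: (199,60)∘(10,3) = (10·199+11·3·60, 10·60+3·199) = (3970,1197)
n=4: (3970,1197)∘(10,3) = (10·3970+11·3·1197, 10·1197+3·3970) = (79201,23880)

10 3
199 60
3970 1197
79201 23880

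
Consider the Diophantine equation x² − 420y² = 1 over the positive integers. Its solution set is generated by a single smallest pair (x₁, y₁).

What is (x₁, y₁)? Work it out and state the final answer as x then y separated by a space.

41 2

√420 → a₀=20, period (2,40); ℓ=2 even so k=1
a_0=20:  p_0=20·1+0=20,  q_0=20·0+1=1
a_1=2:  p_1=2·20+1=41,  q_1=2·1+0=2
(x₁, y₁) = (41, 2);  41² − 420·2² = 1 ✓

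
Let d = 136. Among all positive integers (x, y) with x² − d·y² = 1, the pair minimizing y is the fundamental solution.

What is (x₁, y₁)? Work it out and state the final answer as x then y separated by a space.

[11; 1,1,1,22] for √136; ℓ=4 ⇒ convergent index 3
i=0: a=11 ⇒ p=11, q=1
…
i=2: a=1 ⇒ p=23, q=2
i=3: a=1 ⇒ p=35, q=3
→ (35, 3).  Check: 35²=1225, 136·3²=1224, difference 1.

35 3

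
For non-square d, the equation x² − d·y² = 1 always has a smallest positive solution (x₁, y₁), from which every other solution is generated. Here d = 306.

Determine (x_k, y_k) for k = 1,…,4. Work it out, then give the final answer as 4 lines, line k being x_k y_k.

35 2
2449 140
171395 9798
11995201 685720

√306 = [17; 2,34, …], period ℓ=2 (even) → k=1
a_0=17:  p_0=17·1+0=17,  q_0=17·0+1=1
a_1=2:  p_1=2·17+1=35,  q_1=2·1+0=2
→ (35, 2).  Check: 35²=1225, 306·2²=1224, difference 1.
(x_2, y_2) = (35·35 + 306·2·2, 35·2 + 2·35) = (2449, 140)
(x_3, y_3) = (35·2449 + 306·2·140, 35·140 + 2·2449) = (171395, 9798)
(x_4, y_4) = (35·171395 + 306·2·9798, 35·9798 + 2·171395) = (11995201, 685720)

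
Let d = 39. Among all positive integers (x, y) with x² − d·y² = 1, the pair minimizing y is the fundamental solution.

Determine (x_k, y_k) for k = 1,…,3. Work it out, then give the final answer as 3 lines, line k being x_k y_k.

√39 = [6; 4,12, …], period ℓ=2 (even) → k=1
i=0: a=6 ⇒ p=6, q=1
i=1: a=4 ⇒ p=25, q=4
→ (25, 4).  Check: 25²=625, 39·4²=624, difference 1.
(25+4√39)^2 = 1249 + 200√39
(25+4√39)^3 = 62425 + 9996√39

25 4
1249 200
62425 9996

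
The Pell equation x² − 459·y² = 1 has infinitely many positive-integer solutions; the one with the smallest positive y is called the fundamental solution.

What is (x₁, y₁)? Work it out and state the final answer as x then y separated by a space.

√459 = [21; 2,2,1,4,21,4,1,2,2,42, …], period ℓ=10 (even) → k=9
i=0: a=21 ⇒ p=21, q=1
…
i=3: a=1 ⇒ p=150, q=7
…
i=5: a=21 ⇒ p=14997, q=700
i=6: a=4 ⇒ p=60695, q=2833
i=7: a=1 ⇒ p=75692, q=3533
i=8: a=2 ⇒ p=212079, q=9899
i=9: a=2 ⇒ p=499850, q=23331
(x₁, y₁) = (499850, 23331);  499850² − 459·23331² = 1 ✓

499850 23331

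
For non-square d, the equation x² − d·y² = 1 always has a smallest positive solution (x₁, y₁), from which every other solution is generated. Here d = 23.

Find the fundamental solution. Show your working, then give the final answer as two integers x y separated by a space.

24 5

√23 = [4; 1,3,1,8, …], period ℓ=4 (even) → k=3
step 0: (4, 1)  from 4·(1,0) + (0,1)
step 1: (5, 1)  from 1·(4,1) + (1,0)
step 2: (19, 4)  from 3·(5,1) + (4,1)
step 3: (24, 5)  from 1·(19,4) + (5,1)
→ (24, 5).  Check: 24²=576, 23·5²=575, difference 1.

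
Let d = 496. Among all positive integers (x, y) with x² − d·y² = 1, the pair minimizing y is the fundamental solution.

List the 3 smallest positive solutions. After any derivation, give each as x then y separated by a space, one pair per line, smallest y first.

4620799 207480
42703566796801 1917446753040
394649197502177907199 17720272078000750440

[22; 3,1,2,4,1,…,1,3,44] for √496; ℓ=16 ⇒ convergent index 15
a_0=22:  p_0=22·1+0=22,  q_0=22·0+1=1
a_1=3:  p_1=3·22+1=67,  q_1=3·1+0=3
a_2=1:  p_2=1·67+22=89,  q_2=1·3+1=4
…
a_6=1:  p_6=1·1314+1069=2383,  q_6=1·59+48=107
…
a_8=2:  p_8=2·6080+2383=14543,  q_8=2·273+107=653
a_9=2:  p_9=2·14543+6080=35166,  q_9=2·653+273=1579
…
a_11=1:  p_11=1·49709+35166=84875,  q_11=1·2232+1579=3811
a_12=4:  p_12=4·84875+49709=389209,  q_12=4·3811+2232=17476
…
a_14=1:  p_14=1·863293+389209=1252502,  q_14=1·38763+17476=56239
a_15=3:  p_15=3·1252502+863293=4620799,  q_15=3·56239+38763=207480
(x₁, y₁) = (4620799, 207480);  4620799² − 496·207480² = 1 ✓
k=2:  x_2 = 4620799·4620799+496·207480·207480 = 42703566796801,  y_2 = 4620799·207480+207480·4620799 = 1917446753040
k=3:  x_3 = 4620799·42703566796801+496·207480·1917446753040 = 394649197502177907199,  y_3 = 4620799·1917446753040+207480·42703566796801 = 17720272078000750440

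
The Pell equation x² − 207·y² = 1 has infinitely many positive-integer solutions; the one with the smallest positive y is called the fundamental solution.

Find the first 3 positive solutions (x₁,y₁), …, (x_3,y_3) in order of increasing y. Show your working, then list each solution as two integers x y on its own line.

1151 80
2649601 184160
6099380351 423936240

d=207: √d = [14; 2,1,1,2,1,1,2,28] (ℓ=8, even), read p_7/q_7
a_0=14:  p_0=14·1+0=14,  q_0=14·0+1=1
a_1=2:  p_1=2·14+1=29,  q_1=2·1+0=2
…
a_4=2:  p_4=2·72+43=187,  q_4=2·5+3=13
a_5=1:  p_5=1·187+72=259,  q_5=1·13+5=18
a_6=1:  p_6=1·259+187=446,  q_6=1·18+13=31
a_7=2:  p_7=2·446+259=1151,  q_7=2·31+18=80
(x₁, y₁) = (1151, 80);  1151² − 207·80² = 1 ✓
(1151+80√207)^2 = 2649601 + 184160√207
(1151+80√207)^3 = 6099380351 + 423936240√207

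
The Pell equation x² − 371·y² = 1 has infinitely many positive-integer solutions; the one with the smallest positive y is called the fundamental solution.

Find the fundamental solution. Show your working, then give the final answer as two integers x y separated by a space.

1695 88

√371 → a₀=19, period (3,1,4,1,3,38); ℓ=6 even so k=5
a_0=19:  p_0=19·1+0=19,  q_0=19·0+1=1
a_1=3:  p_1=3·19+1=58,  q_1=3·1+0=3
…
a_3=4:  p_3=4·77+58=366,  q_3=4·4+3=19
a_4=1:  p_4=1·366+77=443,  q_4=1·19+4=23
a_5=3:  p_5=3·443+366=1695,  q_5=3·23+19=88
fundamental: x₁=1695, y₁=88  (since 2873025 − 371·7744 = 1)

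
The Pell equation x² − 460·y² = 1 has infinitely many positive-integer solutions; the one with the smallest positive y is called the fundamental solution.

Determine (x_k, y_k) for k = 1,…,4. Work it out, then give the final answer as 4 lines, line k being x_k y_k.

2535751 118230
12860066268001 599603681460
65219851798297071751 3040891269731634690
330762608834754335913072001 15421886156225925189922920

√460 → a₀=21, period (2,4,3,1,2,10,2,1,3,4,2,42); ℓ=12 even so k=11
a_0=21:  p_0=21·1+0=21,  q_0=21·0+1=1
a_1=2:  p_1=2·21+1=43,  q_1=2·1+0=2
a_2=4:  p_2=4·43+21=193,  q_2=4·2+1=9
a_3=3:  p_3=3·193+43=622,  q_3=3·9+2=29
a_4=1:  p_4=1·622+193=815,  q_4=1·29+9=38
a_5=2:  p_5=2·815+622=2252,  q_5=2·38+29=105
a_6=10:  p_6=10·2252+815=23335,  q_6=10·105+38=1088
a_7=2:  p_7=2·23335+2252=48922,  q_7=2·1088+105=2281
a_8=1:  p_8=1·48922+23335=72257,  q_8=1·2281+1088=3369
a_9=3:  p_9=3·72257+48922=265693,  q_9=3·3369+2281=12388
a_10=4:  p_10=4·265693+72257=1135029,  q_10=4·12388+3369=52921
a_11=2:  p_11=2·1135029+265693=2535751,  q_11=2·52921+12388=118230
fundamental: x₁=2535751, y₁=118230  (since 6430033134001 − 460·13978332900 = 1)
(x_2, y_2) = (2535751·2535751 + 460·118230·118230, 2535751·118230 + 118230·2535751) = (12860066268001, 599603681460)
(x_3, y_3) = (2535751·12860066268001 + 460·118230·599603681460, 2535751·599603681460 + 118230·12860066268001) = (65219851798297071751, 3040891269731634690)
(x_4, y_4) = (2535751·65219851798297071751 + 460·118230·3040891269731634690, 2535751·3040891269731634690 + 118230·65219851798297071751) = (330762608834754335913072001, 15421886156225925189922920)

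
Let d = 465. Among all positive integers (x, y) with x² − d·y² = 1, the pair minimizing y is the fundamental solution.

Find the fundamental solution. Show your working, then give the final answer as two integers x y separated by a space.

d=465: √d = [21; 1,1,3,2,2,2,3,1,1,42] (ℓ=10, even), read p_9/q_9
k=0  a_k=21  p_k/q_k = 21/1
k=1  a_k=1  p_k/q_k = 22/1
…
k=5  a_k=2  p_k/q_k = 841/39
k=6  a_k=2  p_k/q_k = 2027/94
…
k=8  a_k=1  p_k/q_k = 8949/415
k=9  a_k=1  p_k/q_k = 15871/736
fundamental: x₁=15871, y₁=736  (since 251888641 − 465·541696 = 1)

15871 736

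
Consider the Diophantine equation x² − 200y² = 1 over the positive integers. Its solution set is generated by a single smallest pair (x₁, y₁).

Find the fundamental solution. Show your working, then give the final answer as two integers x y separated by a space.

√200 = [14; 7,28, …], period ℓ=2 (even) → k=1
a_0=14:  p_0=14·1+0=14,  q_0=14·0+1=1
a_1=7:  p_1=7·14+1=99,  q_1=7·1+0=7
(x₁, y₁) = (99, 7);  99² − 200·7² = 1 ✓

99 7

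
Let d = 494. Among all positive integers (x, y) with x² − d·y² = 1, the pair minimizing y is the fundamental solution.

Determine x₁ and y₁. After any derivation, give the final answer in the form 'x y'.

[22; 4,2,2,1,2,1,2,2,4,44] for √494; ℓ=10 ⇒ convergent index 9
k=0  a_k=22  p_k/q_k = 22/1
…
k=4  a_k=1  p_k/q_k = 689/31
k=5  a_k=2  p_k/q_k = 1867/84
k=6  a_k=1  p_k/q_k = 2556/115
k=7  a_k=2  p_k/q_k = 6979/314
k=8  a_k=2  p_k/q_k = 16514/743
k=9  a_k=4  p_k/q_k = 73035/3286
(x₁, y₁) = (73035, 3286);  73035² − 494·3286² = 1 ✓

73035 3286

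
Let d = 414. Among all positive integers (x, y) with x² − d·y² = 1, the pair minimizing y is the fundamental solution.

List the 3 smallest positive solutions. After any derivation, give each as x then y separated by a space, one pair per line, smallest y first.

24335 1196
1184384449 58209320
57643991108495 2833047603204

[20; 2,1,7,2,7,1,2,40] for √414; ℓ=8 ⇒ convergent index 7
a_0=20:  p_0=20·1+0=20,  q_0=20·0+1=1
a_1=2:  p_1=2·20+1=41,  q_1=2·1+0=2
…
a_3=7:  p_3=7·61+41=468,  q_3=7·3+2=23
…
a_5=7:  p_5=7·997+468=7447,  q_5=7·49+23=366
a_6=1:  p_6=1·7447+997=8444,  q_6=1·366+49=415
a_7=2:  p_7=2·8444+7447=24335,  q_7=2·415+366=1196
→ (24335, 1196).  Check: 24335²=592192225, 414·1196²=592192224, difference 1.
k=2:  x_2 = 24335·24335+414·1196·1196 = 1184384449,  y_2 = 24335·1196+1196·24335 = 58209320
k=3:  x_3 = 24335·1184384449+414·1196·58209320 = 57643991108495,  y_3 = 24335·58209320+1196·1184384449 = 2833047603204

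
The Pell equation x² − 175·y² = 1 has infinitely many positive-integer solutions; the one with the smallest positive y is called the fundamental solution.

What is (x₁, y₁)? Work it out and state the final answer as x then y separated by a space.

√175 = [13; 4,2,1,2,4,26, …], period ℓ=6 (even) → k=5
k=0  a_k=13  p_k/q_k = 13/1
k=1  a_k=4  p_k/q_k = 53/4
…
k=3  a_k=1  p_k/q_k = 172/13
k=4  a_k=2  p_k/q_k = 463/35
k=5  a_k=4  p_k/q_k = 2024/153
(x₁, y₁) = (2024, 153);  2024² − 175·153² = 1 ✓

2024 153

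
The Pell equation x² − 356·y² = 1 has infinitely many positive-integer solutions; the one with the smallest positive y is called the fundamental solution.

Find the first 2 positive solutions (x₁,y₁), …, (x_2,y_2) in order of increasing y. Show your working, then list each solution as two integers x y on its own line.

√356 → a₀=18, period (1,6,1,1,2,…,6,1,36); ℓ=14 even so k=13
i=0: a=18 ⇒ p=18, q=1
…
i=3: a=1 ⇒ p=151, q=8
…
i=5: a=2 ⇒ p=717, q=38
…
i=8: a=1 ⇒ p=9717, q=515
i=9: a=2 ⇒ p=28151, q=1492
i=10: a=1 ⇒ p=37868, q=2007
…
i=12: a=6 ⇒ p=433982, q=23001
i=13: a=1 ⇒ p=500001, q=26500
fundamental: x₁=500001, y₁=26500  (since 250001000001 − 356·702250000 = 1)
(500001+26500√356)^2 = 500002000001 + 26500053000√356

500001 26500
500002000001 26500053000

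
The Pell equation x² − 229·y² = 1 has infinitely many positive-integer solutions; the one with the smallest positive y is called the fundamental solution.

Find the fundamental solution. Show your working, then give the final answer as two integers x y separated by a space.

d=229: √d = [15; 7,1,1,7,30] (ℓ=5, odd), read p_9/q_9
i=0: a=15 ⇒ p=15, q=1
i=1: a=7 ⇒ p=106, q=7
…
i=5: a=30 ⇒ p=51527, q=3405
…
i=7: a=1 ⇒ p=413926, q=27353
i=8: a=1 ⇒ p=776325, q=51301
i=9: a=7 ⇒ p=5848201, q=386460
→ (5848201, 386460).  Check: 5848201²=34201454936401, 229·386460²=34201454936400, difference 1.

5848201 386460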